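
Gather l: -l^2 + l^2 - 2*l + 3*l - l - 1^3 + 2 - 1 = 0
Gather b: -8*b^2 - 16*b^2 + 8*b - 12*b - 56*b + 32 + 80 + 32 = -24*b^2 - 60*b + 144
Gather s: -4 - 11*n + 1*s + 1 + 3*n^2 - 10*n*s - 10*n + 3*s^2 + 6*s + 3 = 3*n^2 - 21*n + 3*s^2 + s*(7 - 10*n)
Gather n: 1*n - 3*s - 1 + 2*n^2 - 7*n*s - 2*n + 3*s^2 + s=2*n^2 + n*(-7*s - 1) + 3*s^2 - 2*s - 1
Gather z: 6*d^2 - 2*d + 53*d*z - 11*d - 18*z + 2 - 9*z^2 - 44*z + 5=6*d^2 - 13*d - 9*z^2 + z*(53*d - 62) + 7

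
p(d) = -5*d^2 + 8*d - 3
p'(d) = 8 - 10*d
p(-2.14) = -43.02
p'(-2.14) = 29.40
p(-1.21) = -20.00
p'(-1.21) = 20.10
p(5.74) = -121.82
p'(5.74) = -49.40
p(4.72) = -76.63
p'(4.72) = -39.20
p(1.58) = -2.84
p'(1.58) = -7.80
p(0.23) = -1.42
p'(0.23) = 5.70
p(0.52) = -0.19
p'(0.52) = 2.80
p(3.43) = -34.38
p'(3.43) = -26.30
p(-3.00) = -72.00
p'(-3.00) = 38.00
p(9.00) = -336.00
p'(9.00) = -82.00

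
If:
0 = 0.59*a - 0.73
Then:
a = 1.24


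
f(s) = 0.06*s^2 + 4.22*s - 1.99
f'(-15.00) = 2.42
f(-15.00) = -51.79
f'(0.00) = 4.22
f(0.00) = -1.99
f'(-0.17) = 4.20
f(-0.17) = -2.71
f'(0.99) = 4.34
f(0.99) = 2.25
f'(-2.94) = 3.87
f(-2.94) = -13.88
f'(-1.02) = 4.10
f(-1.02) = -6.23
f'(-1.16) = 4.08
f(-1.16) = -6.80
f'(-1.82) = 4.00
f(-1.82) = -9.47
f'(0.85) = 4.32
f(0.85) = 1.64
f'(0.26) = 4.25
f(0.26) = -0.89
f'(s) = 0.12*s + 4.22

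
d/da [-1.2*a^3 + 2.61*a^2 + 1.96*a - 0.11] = -3.6*a^2 + 5.22*a + 1.96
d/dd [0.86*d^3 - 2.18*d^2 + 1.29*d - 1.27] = 2.58*d^2 - 4.36*d + 1.29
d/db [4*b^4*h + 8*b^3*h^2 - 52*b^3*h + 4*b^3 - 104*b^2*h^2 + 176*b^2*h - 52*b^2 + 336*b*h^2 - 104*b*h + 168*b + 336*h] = 16*b^3*h + 24*b^2*h^2 - 156*b^2*h + 12*b^2 - 208*b*h^2 + 352*b*h - 104*b + 336*h^2 - 104*h + 168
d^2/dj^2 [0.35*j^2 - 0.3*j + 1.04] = 0.700000000000000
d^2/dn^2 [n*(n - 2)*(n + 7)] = 6*n + 10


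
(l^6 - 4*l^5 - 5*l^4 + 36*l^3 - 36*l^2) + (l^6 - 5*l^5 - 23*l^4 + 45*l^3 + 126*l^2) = 2*l^6 - 9*l^5 - 28*l^4 + 81*l^3 + 90*l^2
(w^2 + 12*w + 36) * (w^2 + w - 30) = w^4 + 13*w^3 + 18*w^2 - 324*w - 1080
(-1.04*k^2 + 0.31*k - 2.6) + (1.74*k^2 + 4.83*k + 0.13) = 0.7*k^2 + 5.14*k - 2.47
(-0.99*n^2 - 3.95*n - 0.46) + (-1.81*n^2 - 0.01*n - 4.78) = -2.8*n^2 - 3.96*n - 5.24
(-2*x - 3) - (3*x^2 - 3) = -3*x^2 - 2*x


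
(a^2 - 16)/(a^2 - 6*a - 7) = (16 - a^2)/(-a^2 + 6*a + 7)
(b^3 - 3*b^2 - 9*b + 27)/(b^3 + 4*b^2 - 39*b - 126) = (b^2 - 6*b + 9)/(b^2 + b - 42)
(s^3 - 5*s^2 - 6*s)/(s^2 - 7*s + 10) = s*(s^2 - 5*s - 6)/(s^2 - 7*s + 10)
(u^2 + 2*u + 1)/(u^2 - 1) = (u + 1)/(u - 1)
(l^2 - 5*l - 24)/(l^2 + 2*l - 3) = (l - 8)/(l - 1)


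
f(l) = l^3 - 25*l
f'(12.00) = 407.00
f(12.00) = 1428.00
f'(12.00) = 407.00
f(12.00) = 1428.00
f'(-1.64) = -16.93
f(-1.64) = 36.59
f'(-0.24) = -24.83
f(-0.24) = 5.99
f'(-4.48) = 35.21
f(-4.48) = 22.08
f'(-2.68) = -3.45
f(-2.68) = 47.75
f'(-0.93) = -22.41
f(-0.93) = 22.45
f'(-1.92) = -13.94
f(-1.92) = 40.92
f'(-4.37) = 32.29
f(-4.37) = 25.80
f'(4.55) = 37.11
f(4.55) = -19.55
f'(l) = 3*l^2 - 25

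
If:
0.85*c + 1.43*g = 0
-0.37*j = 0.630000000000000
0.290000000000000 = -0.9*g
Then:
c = 0.54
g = -0.32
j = -1.70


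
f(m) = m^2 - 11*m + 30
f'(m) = 2*m - 11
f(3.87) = 2.41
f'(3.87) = -3.26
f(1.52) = 15.59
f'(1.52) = -7.96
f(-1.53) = 49.17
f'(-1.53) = -14.06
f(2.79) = 7.09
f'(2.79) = -5.42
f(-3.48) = 80.39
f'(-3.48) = -17.96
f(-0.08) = 30.89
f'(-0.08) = -11.16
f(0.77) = 22.12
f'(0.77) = -9.46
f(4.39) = 0.98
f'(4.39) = -2.22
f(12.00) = 42.00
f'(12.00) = 13.00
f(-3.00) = 72.00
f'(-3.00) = -17.00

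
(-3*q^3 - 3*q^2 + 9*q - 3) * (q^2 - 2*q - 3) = -3*q^5 + 3*q^4 + 24*q^3 - 12*q^2 - 21*q + 9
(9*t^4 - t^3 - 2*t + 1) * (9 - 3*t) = -27*t^5 + 84*t^4 - 9*t^3 + 6*t^2 - 21*t + 9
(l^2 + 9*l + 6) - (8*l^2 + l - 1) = -7*l^2 + 8*l + 7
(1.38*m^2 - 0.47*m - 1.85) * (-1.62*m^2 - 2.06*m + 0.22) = -2.2356*m^4 - 2.0814*m^3 + 4.2688*m^2 + 3.7076*m - 0.407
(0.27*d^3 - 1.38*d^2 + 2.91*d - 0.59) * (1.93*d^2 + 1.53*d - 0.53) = 0.5211*d^5 - 2.2503*d^4 + 3.3618*d^3 + 4.045*d^2 - 2.445*d + 0.3127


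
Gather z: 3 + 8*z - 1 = 8*z + 2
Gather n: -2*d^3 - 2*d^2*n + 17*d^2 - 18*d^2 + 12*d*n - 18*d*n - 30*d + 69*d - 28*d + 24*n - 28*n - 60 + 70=-2*d^3 - d^2 + 11*d + n*(-2*d^2 - 6*d - 4) + 10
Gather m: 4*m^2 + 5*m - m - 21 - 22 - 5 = 4*m^2 + 4*m - 48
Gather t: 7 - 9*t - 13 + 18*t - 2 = 9*t - 8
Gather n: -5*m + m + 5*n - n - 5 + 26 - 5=-4*m + 4*n + 16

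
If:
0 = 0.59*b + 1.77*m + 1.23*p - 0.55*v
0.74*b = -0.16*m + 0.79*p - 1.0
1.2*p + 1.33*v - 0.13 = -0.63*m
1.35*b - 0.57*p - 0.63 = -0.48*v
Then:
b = 1.81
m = -2.58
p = 2.44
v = -0.89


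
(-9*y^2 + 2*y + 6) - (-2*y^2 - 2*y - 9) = -7*y^2 + 4*y + 15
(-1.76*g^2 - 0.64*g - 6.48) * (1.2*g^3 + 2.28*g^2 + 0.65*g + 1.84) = -2.112*g^5 - 4.7808*g^4 - 10.3792*g^3 - 18.4288*g^2 - 5.3896*g - 11.9232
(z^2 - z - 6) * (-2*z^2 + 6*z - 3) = -2*z^4 + 8*z^3 + 3*z^2 - 33*z + 18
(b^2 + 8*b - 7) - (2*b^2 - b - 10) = -b^2 + 9*b + 3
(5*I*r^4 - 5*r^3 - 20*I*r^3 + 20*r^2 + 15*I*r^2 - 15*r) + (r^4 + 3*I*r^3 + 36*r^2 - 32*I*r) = r^4 + 5*I*r^4 - 5*r^3 - 17*I*r^3 + 56*r^2 + 15*I*r^2 - 15*r - 32*I*r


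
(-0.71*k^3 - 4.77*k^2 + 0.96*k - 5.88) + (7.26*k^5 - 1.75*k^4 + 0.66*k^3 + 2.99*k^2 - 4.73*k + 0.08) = 7.26*k^5 - 1.75*k^4 - 0.0499999999999999*k^3 - 1.78*k^2 - 3.77*k - 5.8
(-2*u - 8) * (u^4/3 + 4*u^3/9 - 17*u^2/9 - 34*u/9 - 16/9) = -2*u^5/3 - 32*u^4/9 + 2*u^3/9 + 68*u^2/3 + 304*u/9 + 128/9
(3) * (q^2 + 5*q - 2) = 3*q^2 + 15*q - 6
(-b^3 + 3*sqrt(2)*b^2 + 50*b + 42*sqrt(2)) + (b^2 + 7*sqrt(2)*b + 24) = -b^3 + b^2 + 3*sqrt(2)*b^2 + 7*sqrt(2)*b + 50*b + 24 + 42*sqrt(2)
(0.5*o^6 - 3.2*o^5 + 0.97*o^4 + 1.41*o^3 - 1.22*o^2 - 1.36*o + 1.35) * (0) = 0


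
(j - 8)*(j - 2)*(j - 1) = j^3 - 11*j^2 + 26*j - 16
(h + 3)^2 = h^2 + 6*h + 9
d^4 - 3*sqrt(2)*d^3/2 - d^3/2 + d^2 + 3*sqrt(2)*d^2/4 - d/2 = d*(d - 1/2)*(d - sqrt(2))*(d - sqrt(2)/2)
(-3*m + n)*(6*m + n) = -18*m^2 + 3*m*n + n^2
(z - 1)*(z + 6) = z^2 + 5*z - 6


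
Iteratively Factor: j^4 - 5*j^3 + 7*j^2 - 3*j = (j)*(j^3 - 5*j^2 + 7*j - 3) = j*(j - 3)*(j^2 - 2*j + 1) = j*(j - 3)*(j - 1)*(j - 1)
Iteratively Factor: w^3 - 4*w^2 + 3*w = (w - 3)*(w^2 - w) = (w - 3)*(w - 1)*(w)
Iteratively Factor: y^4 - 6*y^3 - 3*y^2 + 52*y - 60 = (y - 2)*(y^3 - 4*y^2 - 11*y + 30) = (y - 5)*(y - 2)*(y^2 + y - 6) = (y - 5)*(y - 2)^2*(y + 3)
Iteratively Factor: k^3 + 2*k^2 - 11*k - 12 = (k - 3)*(k^2 + 5*k + 4) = (k - 3)*(k + 1)*(k + 4)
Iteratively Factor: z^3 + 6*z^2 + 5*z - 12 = (z - 1)*(z^2 + 7*z + 12) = (z - 1)*(z + 3)*(z + 4)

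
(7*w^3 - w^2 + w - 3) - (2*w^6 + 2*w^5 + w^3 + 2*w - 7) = -2*w^6 - 2*w^5 + 6*w^3 - w^2 - w + 4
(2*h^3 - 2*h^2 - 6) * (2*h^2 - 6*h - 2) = 4*h^5 - 16*h^4 + 8*h^3 - 8*h^2 + 36*h + 12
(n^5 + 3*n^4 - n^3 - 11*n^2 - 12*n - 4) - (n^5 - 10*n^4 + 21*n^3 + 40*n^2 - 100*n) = 13*n^4 - 22*n^3 - 51*n^2 + 88*n - 4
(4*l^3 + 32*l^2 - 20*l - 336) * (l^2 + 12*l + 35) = 4*l^5 + 80*l^4 + 504*l^3 + 544*l^2 - 4732*l - 11760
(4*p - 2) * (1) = 4*p - 2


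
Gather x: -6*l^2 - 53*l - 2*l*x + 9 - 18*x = -6*l^2 - 53*l + x*(-2*l - 18) + 9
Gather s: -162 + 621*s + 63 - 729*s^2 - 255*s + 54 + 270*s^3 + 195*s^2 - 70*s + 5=270*s^3 - 534*s^2 + 296*s - 40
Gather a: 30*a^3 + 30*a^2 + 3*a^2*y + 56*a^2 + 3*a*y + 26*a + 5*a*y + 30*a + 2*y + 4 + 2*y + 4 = 30*a^3 + a^2*(3*y + 86) + a*(8*y + 56) + 4*y + 8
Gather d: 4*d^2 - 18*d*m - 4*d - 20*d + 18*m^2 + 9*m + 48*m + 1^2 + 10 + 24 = 4*d^2 + d*(-18*m - 24) + 18*m^2 + 57*m + 35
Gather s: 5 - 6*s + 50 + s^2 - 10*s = s^2 - 16*s + 55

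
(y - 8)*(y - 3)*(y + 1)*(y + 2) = y^4 - 8*y^3 - 7*y^2 + 50*y + 48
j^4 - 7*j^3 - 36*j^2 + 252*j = j*(j - 7)*(j - 6)*(j + 6)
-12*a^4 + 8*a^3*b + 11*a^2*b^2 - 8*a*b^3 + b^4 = (-6*a + b)*(-2*a + b)*(-a + b)*(a + b)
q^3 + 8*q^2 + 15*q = q*(q + 3)*(q + 5)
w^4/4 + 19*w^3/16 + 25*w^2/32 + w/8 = w*(w/4 + 1)*(w + 1/4)*(w + 1/2)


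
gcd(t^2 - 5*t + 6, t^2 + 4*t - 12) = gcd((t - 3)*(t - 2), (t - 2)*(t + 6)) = t - 2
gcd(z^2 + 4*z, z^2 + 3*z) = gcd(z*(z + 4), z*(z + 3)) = z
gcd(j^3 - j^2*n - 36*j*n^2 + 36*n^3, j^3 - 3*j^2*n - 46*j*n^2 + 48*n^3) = j^2 + 5*j*n - 6*n^2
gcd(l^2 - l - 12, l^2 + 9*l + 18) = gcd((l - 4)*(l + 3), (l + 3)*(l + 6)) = l + 3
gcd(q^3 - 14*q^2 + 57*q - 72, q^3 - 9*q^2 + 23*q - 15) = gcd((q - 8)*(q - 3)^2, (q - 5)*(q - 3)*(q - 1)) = q - 3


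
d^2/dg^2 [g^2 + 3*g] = 2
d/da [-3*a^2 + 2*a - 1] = 2 - 6*a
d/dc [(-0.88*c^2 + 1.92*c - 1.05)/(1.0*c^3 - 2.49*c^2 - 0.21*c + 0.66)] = (0.88*c^4 - 3.84*c^3 + 8.1156*c^2 - 6.3906*c + 1.0467)/(1.0*c^6 - 4.98*c^5 + 5.7801*c^4 + 2.3658*c^3 - 3.2427*c^2 - 0.2772*c + 0.4356)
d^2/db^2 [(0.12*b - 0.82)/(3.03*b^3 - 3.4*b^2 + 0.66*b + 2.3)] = (6.610248*b^5 - 97.757496*b^4 + 137.456688*b^3 - 76.749576*b^2 + 50.95836*b - 13.903504)/(27.818127*b^9 - 93.64518*b^8 + 123.258582*b^7 - 16.75171*b^6 - 115.319196*b^5 + 102.91812*b^4 + 17.406396*b^3 - 50.95236*b^2 + 10.4742*b + 12.167)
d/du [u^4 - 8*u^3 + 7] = 4*u^2*(u - 6)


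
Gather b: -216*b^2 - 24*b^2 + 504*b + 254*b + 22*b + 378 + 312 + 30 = -240*b^2 + 780*b + 720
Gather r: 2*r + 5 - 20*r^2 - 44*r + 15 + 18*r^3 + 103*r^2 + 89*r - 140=18*r^3 + 83*r^2 + 47*r - 120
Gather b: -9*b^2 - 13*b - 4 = -9*b^2 - 13*b - 4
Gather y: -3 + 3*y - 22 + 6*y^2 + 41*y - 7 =6*y^2 + 44*y - 32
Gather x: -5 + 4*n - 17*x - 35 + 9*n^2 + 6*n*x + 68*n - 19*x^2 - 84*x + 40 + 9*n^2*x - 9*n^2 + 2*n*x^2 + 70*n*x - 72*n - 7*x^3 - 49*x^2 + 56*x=-7*x^3 + x^2*(2*n - 68) + x*(9*n^2 + 76*n - 45)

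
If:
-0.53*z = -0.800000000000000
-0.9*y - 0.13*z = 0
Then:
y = -0.22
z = 1.51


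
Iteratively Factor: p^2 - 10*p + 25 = (p - 5)*(p - 5)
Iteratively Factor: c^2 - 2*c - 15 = (c - 5)*(c + 3)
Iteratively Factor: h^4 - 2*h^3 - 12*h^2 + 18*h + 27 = (h + 3)*(h^3 - 5*h^2 + 3*h + 9) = (h - 3)*(h + 3)*(h^2 - 2*h - 3) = (h - 3)*(h + 1)*(h + 3)*(h - 3)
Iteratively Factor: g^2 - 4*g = (g)*(g - 4)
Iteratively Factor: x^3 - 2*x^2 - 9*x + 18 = (x + 3)*(x^2 - 5*x + 6) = (x - 3)*(x + 3)*(x - 2)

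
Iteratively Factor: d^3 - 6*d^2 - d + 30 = (d - 5)*(d^2 - d - 6) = (d - 5)*(d + 2)*(d - 3)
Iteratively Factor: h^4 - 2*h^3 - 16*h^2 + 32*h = (h + 4)*(h^3 - 6*h^2 + 8*h) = (h - 4)*(h + 4)*(h^2 - 2*h) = (h - 4)*(h - 2)*(h + 4)*(h)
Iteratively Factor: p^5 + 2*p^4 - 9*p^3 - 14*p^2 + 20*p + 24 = (p + 2)*(p^4 - 9*p^2 + 4*p + 12) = (p + 1)*(p + 2)*(p^3 - p^2 - 8*p + 12) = (p - 2)*(p + 1)*(p + 2)*(p^2 + p - 6) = (p - 2)^2*(p + 1)*(p + 2)*(p + 3)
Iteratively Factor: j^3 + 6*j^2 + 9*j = (j + 3)*(j^2 + 3*j) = (j + 3)^2*(j)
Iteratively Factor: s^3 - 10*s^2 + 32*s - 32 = (s - 2)*(s^2 - 8*s + 16) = (s - 4)*(s - 2)*(s - 4)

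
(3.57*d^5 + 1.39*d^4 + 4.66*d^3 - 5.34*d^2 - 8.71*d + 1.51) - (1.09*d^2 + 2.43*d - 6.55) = 3.57*d^5 + 1.39*d^4 + 4.66*d^3 - 6.43*d^2 - 11.14*d + 8.06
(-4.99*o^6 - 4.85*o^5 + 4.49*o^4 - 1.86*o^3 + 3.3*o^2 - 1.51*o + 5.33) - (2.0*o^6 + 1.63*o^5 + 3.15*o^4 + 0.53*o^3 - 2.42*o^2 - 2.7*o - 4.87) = -6.99*o^6 - 6.48*o^5 + 1.34*o^4 - 2.39*o^3 + 5.72*o^2 + 1.19*o + 10.2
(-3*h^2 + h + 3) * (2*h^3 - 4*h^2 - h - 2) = -6*h^5 + 14*h^4 + 5*h^3 - 7*h^2 - 5*h - 6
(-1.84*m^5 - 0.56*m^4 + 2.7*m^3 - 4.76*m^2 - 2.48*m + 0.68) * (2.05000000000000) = -3.772*m^5 - 1.148*m^4 + 5.535*m^3 - 9.758*m^2 - 5.084*m + 1.394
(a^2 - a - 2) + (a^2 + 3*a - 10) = 2*a^2 + 2*a - 12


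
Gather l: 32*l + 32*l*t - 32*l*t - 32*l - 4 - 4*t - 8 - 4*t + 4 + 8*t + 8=0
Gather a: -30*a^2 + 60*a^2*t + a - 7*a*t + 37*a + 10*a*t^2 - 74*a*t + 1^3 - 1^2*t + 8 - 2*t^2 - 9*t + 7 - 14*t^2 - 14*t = a^2*(60*t - 30) + a*(10*t^2 - 81*t + 38) - 16*t^2 - 24*t + 16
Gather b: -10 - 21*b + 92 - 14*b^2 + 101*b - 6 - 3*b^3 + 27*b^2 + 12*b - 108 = -3*b^3 + 13*b^2 + 92*b - 32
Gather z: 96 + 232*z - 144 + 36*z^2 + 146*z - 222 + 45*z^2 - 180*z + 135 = 81*z^2 + 198*z - 135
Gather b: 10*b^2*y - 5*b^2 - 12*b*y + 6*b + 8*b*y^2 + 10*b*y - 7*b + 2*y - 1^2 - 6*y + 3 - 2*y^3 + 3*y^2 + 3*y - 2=b^2*(10*y - 5) + b*(8*y^2 - 2*y - 1) - 2*y^3 + 3*y^2 - y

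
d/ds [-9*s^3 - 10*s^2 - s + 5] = -27*s^2 - 20*s - 1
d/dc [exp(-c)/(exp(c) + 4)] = 2*(-exp(c) - 2)*exp(-c)/(exp(2*c) + 8*exp(c) + 16)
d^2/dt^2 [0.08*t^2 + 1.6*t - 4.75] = 0.160000000000000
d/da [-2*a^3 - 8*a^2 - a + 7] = -6*a^2 - 16*a - 1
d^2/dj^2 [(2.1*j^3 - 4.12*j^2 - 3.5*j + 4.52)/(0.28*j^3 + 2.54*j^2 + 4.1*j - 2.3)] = (-3.633056*j^6 - 16.1112*j^5 + 33.924576*j^4 + 158.112624*j^3 - 84.1790879999999*j^2 + 243.86496*j + 95.17448)/(0.021952*j^9 + 0.597408*j^8 + 6.383664*j^7 + 33.341624*j^6 + 83.66052*j^5 + 67.73376*j^4 - 70.3486*j^3 - 75.6792*j^2 + 65.067*j - 12.167)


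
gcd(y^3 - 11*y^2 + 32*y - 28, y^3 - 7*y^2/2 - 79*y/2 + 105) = y - 7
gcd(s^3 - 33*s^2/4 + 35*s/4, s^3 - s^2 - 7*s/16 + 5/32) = s - 5/4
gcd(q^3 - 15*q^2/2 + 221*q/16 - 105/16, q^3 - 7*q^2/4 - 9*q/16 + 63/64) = q^2 - 5*q/2 + 21/16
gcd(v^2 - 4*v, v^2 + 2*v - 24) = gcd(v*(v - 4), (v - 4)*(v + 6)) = v - 4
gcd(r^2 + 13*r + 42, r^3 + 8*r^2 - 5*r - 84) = r + 7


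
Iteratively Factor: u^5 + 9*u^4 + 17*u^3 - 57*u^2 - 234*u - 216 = (u + 2)*(u^4 + 7*u^3 + 3*u^2 - 63*u - 108) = (u + 2)*(u + 3)*(u^3 + 4*u^2 - 9*u - 36) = (u + 2)*(u + 3)*(u + 4)*(u^2 - 9) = (u + 2)*(u + 3)^2*(u + 4)*(u - 3)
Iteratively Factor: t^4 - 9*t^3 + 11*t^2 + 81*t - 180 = (t - 3)*(t^3 - 6*t^2 - 7*t + 60) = (t - 3)*(t + 3)*(t^2 - 9*t + 20) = (t - 5)*(t - 3)*(t + 3)*(t - 4)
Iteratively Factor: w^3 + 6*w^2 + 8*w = (w + 4)*(w^2 + 2*w) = w*(w + 4)*(w + 2)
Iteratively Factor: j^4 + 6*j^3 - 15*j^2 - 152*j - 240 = (j - 5)*(j^3 + 11*j^2 + 40*j + 48) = (j - 5)*(j + 4)*(j^2 + 7*j + 12) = (j - 5)*(j + 4)^2*(j + 3)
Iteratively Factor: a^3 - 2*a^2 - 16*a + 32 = (a + 4)*(a^2 - 6*a + 8) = (a - 4)*(a + 4)*(a - 2)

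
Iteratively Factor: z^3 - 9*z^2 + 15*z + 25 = (z - 5)*(z^2 - 4*z - 5) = (z - 5)^2*(z + 1)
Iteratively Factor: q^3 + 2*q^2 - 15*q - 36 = (q + 3)*(q^2 - q - 12) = (q - 4)*(q + 3)*(q + 3)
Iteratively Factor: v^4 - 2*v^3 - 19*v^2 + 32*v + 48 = (v + 4)*(v^3 - 6*v^2 + 5*v + 12) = (v - 4)*(v + 4)*(v^2 - 2*v - 3) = (v - 4)*(v - 3)*(v + 4)*(v + 1)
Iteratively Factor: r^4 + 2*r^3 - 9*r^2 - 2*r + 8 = (r - 2)*(r^3 + 4*r^2 - r - 4) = (r - 2)*(r - 1)*(r^2 + 5*r + 4) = (r - 2)*(r - 1)*(r + 4)*(r + 1)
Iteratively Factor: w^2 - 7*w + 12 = (w - 4)*(w - 3)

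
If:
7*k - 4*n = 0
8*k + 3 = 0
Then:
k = -3/8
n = -21/32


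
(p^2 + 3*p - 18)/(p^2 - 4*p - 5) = (-p^2 - 3*p + 18)/(-p^2 + 4*p + 5)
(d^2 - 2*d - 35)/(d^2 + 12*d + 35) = (d - 7)/(d + 7)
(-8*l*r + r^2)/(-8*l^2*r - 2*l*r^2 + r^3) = (8*l - r)/(8*l^2 + 2*l*r - r^2)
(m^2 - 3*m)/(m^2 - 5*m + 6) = m/(m - 2)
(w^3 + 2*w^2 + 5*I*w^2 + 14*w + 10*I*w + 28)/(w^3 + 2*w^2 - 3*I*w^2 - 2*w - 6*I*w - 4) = (w + 7*I)/(w - I)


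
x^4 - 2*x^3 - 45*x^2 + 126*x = x*(x - 6)*(x - 3)*(x + 7)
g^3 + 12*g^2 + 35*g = g*(g + 5)*(g + 7)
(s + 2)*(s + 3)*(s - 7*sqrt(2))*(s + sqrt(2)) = s^4 - 6*sqrt(2)*s^3 + 5*s^3 - 30*sqrt(2)*s^2 - 8*s^2 - 70*s - 36*sqrt(2)*s - 84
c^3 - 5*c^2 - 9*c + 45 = (c - 5)*(c - 3)*(c + 3)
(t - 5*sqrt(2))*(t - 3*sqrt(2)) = t^2 - 8*sqrt(2)*t + 30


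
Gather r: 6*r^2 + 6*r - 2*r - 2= 6*r^2 + 4*r - 2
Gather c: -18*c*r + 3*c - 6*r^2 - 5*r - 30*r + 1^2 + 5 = c*(3 - 18*r) - 6*r^2 - 35*r + 6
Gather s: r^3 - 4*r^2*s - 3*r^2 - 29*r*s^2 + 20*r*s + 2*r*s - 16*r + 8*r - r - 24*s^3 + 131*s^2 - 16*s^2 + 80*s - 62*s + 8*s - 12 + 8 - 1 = r^3 - 3*r^2 - 9*r - 24*s^3 + s^2*(115 - 29*r) + s*(-4*r^2 + 22*r + 26) - 5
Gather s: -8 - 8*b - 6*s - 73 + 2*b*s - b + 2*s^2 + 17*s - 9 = -9*b + 2*s^2 + s*(2*b + 11) - 90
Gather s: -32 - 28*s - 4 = -28*s - 36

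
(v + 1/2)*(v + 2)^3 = v^4 + 13*v^3/2 + 15*v^2 + 14*v + 4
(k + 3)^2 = k^2 + 6*k + 9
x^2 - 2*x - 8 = (x - 4)*(x + 2)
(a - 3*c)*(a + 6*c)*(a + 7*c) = a^3 + 10*a^2*c + 3*a*c^2 - 126*c^3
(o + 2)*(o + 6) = o^2 + 8*o + 12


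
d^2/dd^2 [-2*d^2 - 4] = -4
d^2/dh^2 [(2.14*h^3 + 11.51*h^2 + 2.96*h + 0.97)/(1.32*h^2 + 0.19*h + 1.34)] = (5.6843418860808e-14*h^4 - 2.87436400000001*h^3 - 108.743496*h^2 - 6.89872800000001*h + 36.466042)/(2.299968*h^6 + 0.993168*h^5 + 7.147404*h^4 + 2.023291*h^3 + 7.255698*h^2 + 1.023492*h + 2.406104)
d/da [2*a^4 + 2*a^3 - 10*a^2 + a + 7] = 8*a^3 + 6*a^2 - 20*a + 1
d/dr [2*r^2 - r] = 4*r - 1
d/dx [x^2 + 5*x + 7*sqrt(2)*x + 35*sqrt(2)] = 2*x + 5 + 7*sqrt(2)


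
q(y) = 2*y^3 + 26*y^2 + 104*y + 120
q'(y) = 6*y^2 + 52*y + 104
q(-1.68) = 9.18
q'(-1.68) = 33.57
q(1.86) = 416.26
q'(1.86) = 221.48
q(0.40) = 165.89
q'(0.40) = 125.76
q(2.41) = 549.65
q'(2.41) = 264.17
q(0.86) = 229.94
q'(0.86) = 153.16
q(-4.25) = -5.91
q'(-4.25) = -8.62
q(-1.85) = 3.92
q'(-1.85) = 28.34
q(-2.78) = -11.15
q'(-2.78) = 5.81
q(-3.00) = -12.00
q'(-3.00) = 2.00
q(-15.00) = -2340.00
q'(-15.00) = 674.00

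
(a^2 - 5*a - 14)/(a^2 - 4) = (a - 7)/(a - 2)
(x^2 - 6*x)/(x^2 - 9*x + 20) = x*(x - 6)/(x^2 - 9*x + 20)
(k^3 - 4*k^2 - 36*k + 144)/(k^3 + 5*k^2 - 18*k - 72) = (k - 6)/(k + 3)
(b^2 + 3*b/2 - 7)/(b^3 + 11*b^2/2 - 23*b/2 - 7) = (2*b + 7)/(2*b^2 + 15*b + 7)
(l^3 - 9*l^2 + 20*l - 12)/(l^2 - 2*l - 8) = (-l^3 + 9*l^2 - 20*l + 12)/(-l^2 + 2*l + 8)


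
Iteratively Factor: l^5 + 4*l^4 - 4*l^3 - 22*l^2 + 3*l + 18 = (l - 2)*(l^4 + 6*l^3 + 8*l^2 - 6*l - 9) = (l - 2)*(l - 1)*(l^3 + 7*l^2 + 15*l + 9) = (l - 2)*(l - 1)*(l + 1)*(l^2 + 6*l + 9) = (l - 2)*(l - 1)*(l + 1)*(l + 3)*(l + 3)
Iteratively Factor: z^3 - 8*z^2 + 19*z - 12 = (z - 1)*(z^2 - 7*z + 12) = (z - 4)*(z - 1)*(z - 3)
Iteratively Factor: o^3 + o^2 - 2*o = (o + 2)*(o^2 - o) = o*(o + 2)*(o - 1)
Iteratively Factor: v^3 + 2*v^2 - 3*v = (v + 3)*(v^2 - v) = (v - 1)*(v + 3)*(v)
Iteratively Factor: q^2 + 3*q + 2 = (q + 2)*(q + 1)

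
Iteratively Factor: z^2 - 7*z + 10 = (z - 2)*(z - 5)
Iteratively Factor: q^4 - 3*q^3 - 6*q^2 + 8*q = (q + 2)*(q^3 - 5*q^2 + 4*q) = q*(q + 2)*(q^2 - 5*q + 4) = q*(q - 1)*(q + 2)*(q - 4)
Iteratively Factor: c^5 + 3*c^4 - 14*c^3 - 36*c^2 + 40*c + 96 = (c + 2)*(c^4 + c^3 - 16*c^2 - 4*c + 48) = (c - 2)*(c + 2)*(c^3 + 3*c^2 - 10*c - 24) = (c - 3)*(c - 2)*(c + 2)*(c^2 + 6*c + 8) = (c - 3)*(c - 2)*(c + 2)^2*(c + 4)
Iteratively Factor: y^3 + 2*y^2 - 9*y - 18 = (y - 3)*(y^2 + 5*y + 6) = (y - 3)*(y + 2)*(y + 3)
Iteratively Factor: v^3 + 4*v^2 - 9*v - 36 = (v - 3)*(v^2 + 7*v + 12) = (v - 3)*(v + 4)*(v + 3)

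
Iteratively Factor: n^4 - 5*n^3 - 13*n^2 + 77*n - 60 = (n - 3)*(n^3 - 2*n^2 - 19*n + 20) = (n - 3)*(n + 4)*(n^2 - 6*n + 5) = (n - 5)*(n - 3)*(n + 4)*(n - 1)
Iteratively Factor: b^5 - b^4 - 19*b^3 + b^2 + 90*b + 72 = (b + 3)*(b^4 - 4*b^3 - 7*b^2 + 22*b + 24) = (b + 1)*(b + 3)*(b^3 - 5*b^2 - 2*b + 24) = (b + 1)*(b + 2)*(b + 3)*(b^2 - 7*b + 12) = (b - 3)*(b + 1)*(b + 2)*(b + 3)*(b - 4)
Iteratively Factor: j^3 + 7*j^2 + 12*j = (j)*(j^2 + 7*j + 12) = j*(j + 4)*(j + 3)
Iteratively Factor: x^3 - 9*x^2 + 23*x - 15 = (x - 1)*(x^2 - 8*x + 15) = (x - 3)*(x - 1)*(x - 5)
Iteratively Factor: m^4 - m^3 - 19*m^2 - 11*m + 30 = (m - 5)*(m^3 + 4*m^2 + m - 6) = (m - 5)*(m + 3)*(m^2 + m - 2) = (m - 5)*(m - 1)*(m + 3)*(m + 2)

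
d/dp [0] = 0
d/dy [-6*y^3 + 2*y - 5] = 2 - 18*y^2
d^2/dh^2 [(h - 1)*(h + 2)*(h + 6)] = 6*h + 14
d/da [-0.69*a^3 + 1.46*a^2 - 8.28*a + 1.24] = -2.07*a^2 + 2.92*a - 8.28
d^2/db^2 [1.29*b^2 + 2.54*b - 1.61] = 2.58000000000000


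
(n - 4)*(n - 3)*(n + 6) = n^3 - n^2 - 30*n + 72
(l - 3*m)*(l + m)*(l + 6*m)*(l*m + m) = l^4*m + 4*l^3*m^2 + l^3*m - 15*l^2*m^3 + 4*l^2*m^2 - 18*l*m^4 - 15*l*m^3 - 18*m^4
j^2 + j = j*(j + 1)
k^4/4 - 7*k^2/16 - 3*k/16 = k*(k/4 + 1/4)*(k - 3/2)*(k + 1/2)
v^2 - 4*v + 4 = (v - 2)^2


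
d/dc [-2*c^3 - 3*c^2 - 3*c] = -6*c^2 - 6*c - 3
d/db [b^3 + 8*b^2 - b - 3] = 3*b^2 + 16*b - 1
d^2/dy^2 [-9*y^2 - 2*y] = -18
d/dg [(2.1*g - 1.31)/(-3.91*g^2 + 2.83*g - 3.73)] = (8.211*g^2 - 10.2442*g - 4.1257)/(15.2881*g^4 - 22.1306*g^3 + 37.1775*g^2 - 21.1118*g + 13.9129)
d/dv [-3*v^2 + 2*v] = 2 - 6*v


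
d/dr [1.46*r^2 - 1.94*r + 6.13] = 2.92*r - 1.94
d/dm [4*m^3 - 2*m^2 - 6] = 4*m*(3*m - 1)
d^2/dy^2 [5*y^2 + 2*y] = 10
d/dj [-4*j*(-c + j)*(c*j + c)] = 4*c*(2*c*j + c - 3*j^2 - 2*j)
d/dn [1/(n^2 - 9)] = -2*n/(n^2 - 9)^2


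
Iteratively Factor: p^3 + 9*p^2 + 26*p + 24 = (p + 4)*(p^2 + 5*p + 6) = (p + 2)*(p + 4)*(p + 3)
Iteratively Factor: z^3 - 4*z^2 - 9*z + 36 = (z - 4)*(z^2 - 9) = (z - 4)*(z + 3)*(z - 3)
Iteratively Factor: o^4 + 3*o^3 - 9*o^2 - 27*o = (o)*(o^3 + 3*o^2 - 9*o - 27) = o*(o + 3)*(o^2 - 9) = o*(o - 3)*(o + 3)*(o + 3)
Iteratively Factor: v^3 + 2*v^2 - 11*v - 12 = (v + 1)*(v^2 + v - 12) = (v - 3)*(v + 1)*(v + 4)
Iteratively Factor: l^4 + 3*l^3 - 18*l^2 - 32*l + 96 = (l + 4)*(l^3 - l^2 - 14*l + 24) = (l - 2)*(l + 4)*(l^2 + l - 12) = (l - 2)*(l + 4)^2*(l - 3)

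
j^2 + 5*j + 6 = (j + 2)*(j + 3)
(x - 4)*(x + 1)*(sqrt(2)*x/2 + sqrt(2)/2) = sqrt(2)*x^3/2 - sqrt(2)*x^2 - 7*sqrt(2)*x/2 - 2*sqrt(2)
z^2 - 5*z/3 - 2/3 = (z - 2)*(z + 1/3)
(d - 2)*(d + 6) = d^2 + 4*d - 12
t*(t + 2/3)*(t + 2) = t^3 + 8*t^2/3 + 4*t/3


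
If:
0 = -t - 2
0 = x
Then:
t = -2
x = 0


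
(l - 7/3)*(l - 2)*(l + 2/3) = l^3 - 11*l^2/3 + 16*l/9 + 28/9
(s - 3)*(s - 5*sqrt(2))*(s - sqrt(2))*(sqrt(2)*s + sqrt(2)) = sqrt(2)*s^4 - 12*s^3 - 2*sqrt(2)*s^3 + 7*sqrt(2)*s^2 + 24*s^2 - 20*sqrt(2)*s + 36*s - 30*sqrt(2)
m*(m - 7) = m^2 - 7*m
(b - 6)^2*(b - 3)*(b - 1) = b^4 - 16*b^3 + 87*b^2 - 180*b + 108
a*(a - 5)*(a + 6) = a^3 + a^2 - 30*a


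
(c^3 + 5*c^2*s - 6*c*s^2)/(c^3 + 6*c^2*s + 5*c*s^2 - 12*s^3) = c*(c + 6*s)/(c^2 + 7*c*s + 12*s^2)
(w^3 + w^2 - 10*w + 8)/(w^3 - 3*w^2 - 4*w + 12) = (w^2 + 3*w - 4)/(w^2 - w - 6)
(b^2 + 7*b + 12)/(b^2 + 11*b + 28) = (b + 3)/(b + 7)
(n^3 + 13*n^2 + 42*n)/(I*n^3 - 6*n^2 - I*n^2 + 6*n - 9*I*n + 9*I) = n*(n^2 + 13*n + 42)/(I*n^3 - 6*n^2 - I*n^2 + 6*n - 9*I*n + 9*I)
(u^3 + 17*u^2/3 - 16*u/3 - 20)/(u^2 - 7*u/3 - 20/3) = (u^2 + 4*u - 12)/(u - 4)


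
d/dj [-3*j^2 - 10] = -6*j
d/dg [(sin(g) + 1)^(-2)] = -2*cos(g)/(sin(g) + 1)^3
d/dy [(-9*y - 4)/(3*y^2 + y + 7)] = (-27*y^2 - 9*y + (6*y + 1)*(9*y + 4) - 63)/(3*y^2 + y + 7)^2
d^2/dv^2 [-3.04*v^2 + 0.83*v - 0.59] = -6.08000000000000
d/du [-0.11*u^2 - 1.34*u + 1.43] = -0.22*u - 1.34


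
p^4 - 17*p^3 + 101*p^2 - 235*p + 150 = (p - 6)*(p - 5)^2*(p - 1)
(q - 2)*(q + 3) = q^2 + q - 6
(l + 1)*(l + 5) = l^2 + 6*l + 5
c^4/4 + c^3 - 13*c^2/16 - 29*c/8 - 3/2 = (c/4 + 1)*(c - 2)*(c + 1/2)*(c + 3/2)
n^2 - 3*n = n*(n - 3)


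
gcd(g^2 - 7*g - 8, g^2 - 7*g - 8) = g^2 - 7*g - 8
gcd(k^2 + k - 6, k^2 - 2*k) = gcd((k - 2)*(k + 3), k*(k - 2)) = k - 2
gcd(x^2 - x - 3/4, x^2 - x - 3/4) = x^2 - x - 3/4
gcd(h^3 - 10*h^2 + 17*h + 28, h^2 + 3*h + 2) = h + 1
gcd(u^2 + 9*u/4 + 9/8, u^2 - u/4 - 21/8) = u + 3/2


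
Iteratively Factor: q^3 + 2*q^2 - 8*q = (q - 2)*(q^2 + 4*q) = (q - 2)*(q + 4)*(q)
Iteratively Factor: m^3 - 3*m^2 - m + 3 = (m + 1)*(m^2 - 4*m + 3) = (m - 1)*(m + 1)*(m - 3)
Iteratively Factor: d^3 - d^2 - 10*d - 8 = (d - 4)*(d^2 + 3*d + 2) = (d - 4)*(d + 1)*(d + 2)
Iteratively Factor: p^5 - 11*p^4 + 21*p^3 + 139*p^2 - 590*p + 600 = (p - 5)*(p^4 - 6*p^3 - 9*p^2 + 94*p - 120) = (p - 5)*(p - 3)*(p^3 - 3*p^2 - 18*p + 40) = (p - 5)^2*(p - 3)*(p^2 + 2*p - 8) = (p - 5)^2*(p - 3)*(p - 2)*(p + 4)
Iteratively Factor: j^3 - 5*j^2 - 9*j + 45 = (j + 3)*(j^2 - 8*j + 15) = (j - 5)*(j + 3)*(j - 3)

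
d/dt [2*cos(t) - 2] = -2*sin(t)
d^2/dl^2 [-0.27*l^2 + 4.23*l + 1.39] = -0.540000000000000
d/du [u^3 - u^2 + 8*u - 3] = 3*u^2 - 2*u + 8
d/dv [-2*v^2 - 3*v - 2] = -4*v - 3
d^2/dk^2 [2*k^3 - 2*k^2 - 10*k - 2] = 12*k - 4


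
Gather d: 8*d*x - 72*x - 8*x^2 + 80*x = 8*d*x - 8*x^2 + 8*x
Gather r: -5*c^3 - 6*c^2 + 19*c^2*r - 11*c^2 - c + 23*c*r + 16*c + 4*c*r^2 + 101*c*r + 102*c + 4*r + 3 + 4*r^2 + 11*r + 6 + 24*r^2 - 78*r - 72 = -5*c^3 - 17*c^2 + 117*c + r^2*(4*c + 28) + r*(19*c^2 + 124*c - 63) - 63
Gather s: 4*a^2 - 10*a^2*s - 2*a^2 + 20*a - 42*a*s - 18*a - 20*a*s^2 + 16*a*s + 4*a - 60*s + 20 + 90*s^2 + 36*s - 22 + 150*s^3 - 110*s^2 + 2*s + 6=2*a^2 + 6*a + 150*s^3 + s^2*(-20*a - 20) + s*(-10*a^2 - 26*a - 22) + 4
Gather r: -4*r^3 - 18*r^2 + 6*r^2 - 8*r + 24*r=-4*r^3 - 12*r^2 + 16*r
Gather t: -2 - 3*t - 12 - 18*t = -21*t - 14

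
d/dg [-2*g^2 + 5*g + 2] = 5 - 4*g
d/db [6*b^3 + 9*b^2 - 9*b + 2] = 18*b^2 + 18*b - 9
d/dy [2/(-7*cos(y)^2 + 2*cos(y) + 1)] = 4*(1 - 7*cos(y))*sin(y)/(-7*cos(y)^2 + 2*cos(y) + 1)^2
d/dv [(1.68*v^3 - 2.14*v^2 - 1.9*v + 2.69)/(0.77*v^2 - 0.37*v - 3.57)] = (1.2936*v^4 - 1.2432*v^3 - 15.738*v^2 + 11.137*v + 7.7783)/(0.5929*v^4 - 0.5698*v^3 - 5.3609*v^2 + 2.6418*v + 12.7449)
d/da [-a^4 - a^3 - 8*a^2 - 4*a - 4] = -4*a^3 - 3*a^2 - 16*a - 4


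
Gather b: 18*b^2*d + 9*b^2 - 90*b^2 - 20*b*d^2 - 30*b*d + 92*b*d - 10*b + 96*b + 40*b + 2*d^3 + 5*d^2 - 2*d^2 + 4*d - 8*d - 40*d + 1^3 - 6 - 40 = b^2*(18*d - 81) + b*(-20*d^2 + 62*d + 126) + 2*d^3 + 3*d^2 - 44*d - 45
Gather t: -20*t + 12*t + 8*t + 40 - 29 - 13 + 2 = 0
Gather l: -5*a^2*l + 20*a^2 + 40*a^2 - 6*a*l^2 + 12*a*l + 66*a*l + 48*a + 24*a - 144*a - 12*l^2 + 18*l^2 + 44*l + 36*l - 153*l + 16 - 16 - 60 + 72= 60*a^2 - 72*a + l^2*(6 - 6*a) + l*(-5*a^2 + 78*a - 73) + 12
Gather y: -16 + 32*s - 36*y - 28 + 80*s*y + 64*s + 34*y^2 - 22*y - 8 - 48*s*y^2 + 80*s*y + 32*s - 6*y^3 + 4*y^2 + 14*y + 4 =128*s - 6*y^3 + y^2*(38 - 48*s) + y*(160*s - 44) - 48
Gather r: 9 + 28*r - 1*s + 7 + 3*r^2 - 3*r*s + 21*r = 3*r^2 + r*(49 - 3*s) - s + 16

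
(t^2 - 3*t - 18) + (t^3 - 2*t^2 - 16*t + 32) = t^3 - t^2 - 19*t + 14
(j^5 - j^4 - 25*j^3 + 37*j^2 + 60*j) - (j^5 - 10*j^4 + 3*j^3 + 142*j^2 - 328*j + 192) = 9*j^4 - 28*j^3 - 105*j^2 + 388*j - 192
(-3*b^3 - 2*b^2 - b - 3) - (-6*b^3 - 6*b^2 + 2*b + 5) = 3*b^3 + 4*b^2 - 3*b - 8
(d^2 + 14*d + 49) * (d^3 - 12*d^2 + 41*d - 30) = d^5 + 2*d^4 - 78*d^3 - 44*d^2 + 1589*d - 1470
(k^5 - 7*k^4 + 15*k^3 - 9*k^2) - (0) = k^5 - 7*k^4 + 15*k^3 - 9*k^2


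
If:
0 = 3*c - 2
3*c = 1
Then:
No Solution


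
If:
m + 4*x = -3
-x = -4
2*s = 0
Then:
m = -19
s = 0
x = 4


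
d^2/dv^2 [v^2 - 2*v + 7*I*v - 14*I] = 2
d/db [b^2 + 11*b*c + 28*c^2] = 2*b + 11*c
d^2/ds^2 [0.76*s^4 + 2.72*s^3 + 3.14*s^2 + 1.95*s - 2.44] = 9.12*s^2 + 16.32*s + 6.28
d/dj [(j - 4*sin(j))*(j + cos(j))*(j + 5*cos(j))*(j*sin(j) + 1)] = (j - 4*sin(j))*(j + cos(j))*(j + 5*cos(j))*(j*cos(j) + sin(j)) - (j - 4*sin(j))*(j + cos(j))*(j*sin(j) + 1)*(5*sin(j) - 1) - (j - 4*sin(j))*(j + 5*cos(j))*(j*sin(j) + 1)*(sin(j) - 1) - (j + cos(j))*(j + 5*cos(j))*(j*sin(j) + 1)*(4*cos(j) - 1)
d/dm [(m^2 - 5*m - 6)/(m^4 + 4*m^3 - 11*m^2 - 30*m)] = (-2*m^5 + 11*m^4 + 64*m^3 - 13*m^2 - 132*m - 180)/(m^2*(m^6 + 8*m^5 - 6*m^4 - 148*m^3 - 119*m^2 + 660*m + 900))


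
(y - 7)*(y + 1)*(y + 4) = y^3 - 2*y^2 - 31*y - 28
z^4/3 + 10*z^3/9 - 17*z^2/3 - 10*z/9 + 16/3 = (z/3 + 1/3)*(z - 8/3)*(z - 1)*(z + 6)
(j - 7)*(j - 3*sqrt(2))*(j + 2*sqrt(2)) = j^3 - 7*j^2 - sqrt(2)*j^2 - 12*j + 7*sqrt(2)*j + 84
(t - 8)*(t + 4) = t^2 - 4*t - 32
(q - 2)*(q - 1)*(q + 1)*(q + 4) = q^4 + 2*q^3 - 9*q^2 - 2*q + 8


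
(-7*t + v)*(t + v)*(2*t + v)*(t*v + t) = -14*t^4*v - 14*t^4 - 19*t^3*v^2 - 19*t^3*v - 4*t^2*v^3 - 4*t^2*v^2 + t*v^4 + t*v^3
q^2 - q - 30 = (q - 6)*(q + 5)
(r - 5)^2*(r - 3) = r^3 - 13*r^2 + 55*r - 75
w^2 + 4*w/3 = w*(w + 4/3)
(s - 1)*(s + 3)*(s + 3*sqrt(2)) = s^3 + 2*s^2 + 3*sqrt(2)*s^2 - 3*s + 6*sqrt(2)*s - 9*sqrt(2)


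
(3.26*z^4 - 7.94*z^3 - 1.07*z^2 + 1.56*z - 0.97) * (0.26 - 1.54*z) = -5.0204*z^5 + 13.0752*z^4 - 0.4166*z^3 - 2.6806*z^2 + 1.8994*z - 0.2522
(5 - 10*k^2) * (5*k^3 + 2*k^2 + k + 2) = -50*k^5 - 20*k^4 + 15*k^3 - 10*k^2 + 5*k + 10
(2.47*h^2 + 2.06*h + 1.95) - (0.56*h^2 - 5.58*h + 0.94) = 1.91*h^2 + 7.64*h + 1.01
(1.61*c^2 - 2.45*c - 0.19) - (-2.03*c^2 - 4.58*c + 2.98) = 3.64*c^2 + 2.13*c - 3.17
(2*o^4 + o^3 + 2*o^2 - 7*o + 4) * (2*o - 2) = 4*o^5 - 2*o^4 + 2*o^3 - 18*o^2 + 22*o - 8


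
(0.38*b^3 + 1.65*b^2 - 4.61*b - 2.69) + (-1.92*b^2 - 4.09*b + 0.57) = 0.38*b^3 - 0.27*b^2 - 8.7*b - 2.12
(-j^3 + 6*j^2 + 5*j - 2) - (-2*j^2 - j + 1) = -j^3 + 8*j^2 + 6*j - 3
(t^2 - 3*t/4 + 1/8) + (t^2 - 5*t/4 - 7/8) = 2*t^2 - 2*t - 3/4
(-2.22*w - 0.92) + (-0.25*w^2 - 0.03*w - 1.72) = -0.25*w^2 - 2.25*w - 2.64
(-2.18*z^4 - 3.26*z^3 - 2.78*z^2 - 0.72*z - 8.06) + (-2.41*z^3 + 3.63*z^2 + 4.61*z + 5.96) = -2.18*z^4 - 5.67*z^3 + 0.85*z^2 + 3.89*z - 2.1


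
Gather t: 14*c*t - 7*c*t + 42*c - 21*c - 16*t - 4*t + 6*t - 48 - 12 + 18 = 21*c + t*(7*c - 14) - 42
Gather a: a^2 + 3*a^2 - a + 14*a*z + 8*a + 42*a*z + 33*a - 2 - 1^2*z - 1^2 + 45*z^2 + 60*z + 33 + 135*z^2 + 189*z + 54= 4*a^2 + a*(56*z + 40) + 180*z^2 + 248*z + 84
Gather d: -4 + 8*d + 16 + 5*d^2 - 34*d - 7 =5*d^2 - 26*d + 5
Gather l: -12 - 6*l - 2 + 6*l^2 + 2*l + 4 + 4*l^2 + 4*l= 10*l^2 - 10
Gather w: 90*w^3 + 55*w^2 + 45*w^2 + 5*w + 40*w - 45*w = 90*w^3 + 100*w^2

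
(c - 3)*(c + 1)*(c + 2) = c^3 - 7*c - 6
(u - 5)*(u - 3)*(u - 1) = u^3 - 9*u^2 + 23*u - 15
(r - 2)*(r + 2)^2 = r^3 + 2*r^2 - 4*r - 8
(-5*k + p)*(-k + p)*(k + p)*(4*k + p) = 20*k^4 + k^3*p - 21*k^2*p^2 - k*p^3 + p^4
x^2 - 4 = (x - 2)*(x + 2)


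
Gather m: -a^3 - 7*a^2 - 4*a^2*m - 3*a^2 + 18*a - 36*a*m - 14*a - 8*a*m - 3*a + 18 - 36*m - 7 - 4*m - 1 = -a^3 - 10*a^2 + a + m*(-4*a^2 - 44*a - 40) + 10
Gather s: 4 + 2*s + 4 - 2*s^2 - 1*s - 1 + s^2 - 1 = -s^2 + s + 6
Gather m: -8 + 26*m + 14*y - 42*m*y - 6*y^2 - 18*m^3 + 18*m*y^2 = -18*m^3 + m*(18*y^2 - 42*y + 26) - 6*y^2 + 14*y - 8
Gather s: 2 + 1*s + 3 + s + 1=2*s + 6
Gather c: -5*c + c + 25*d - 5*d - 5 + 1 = -4*c + 20*d - 4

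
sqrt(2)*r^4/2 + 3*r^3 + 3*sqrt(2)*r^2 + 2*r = r*(r + sqrt(2))^2*(sqrt(2)*r/2 + 1)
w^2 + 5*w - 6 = (w - 1)*(w + 6)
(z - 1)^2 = z^2 - 2*z + 1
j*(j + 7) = j^2 + 7*j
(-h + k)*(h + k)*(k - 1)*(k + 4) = -h^2*k^2 - 3*h^2*k + 4*h^2 + k^4 + 3*k^3 - 4*k^2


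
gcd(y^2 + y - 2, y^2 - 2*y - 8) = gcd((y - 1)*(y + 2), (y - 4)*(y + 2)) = y + 2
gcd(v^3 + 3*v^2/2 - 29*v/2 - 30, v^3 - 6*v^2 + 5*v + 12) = v - 4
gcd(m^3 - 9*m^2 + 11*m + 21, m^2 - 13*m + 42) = m - 7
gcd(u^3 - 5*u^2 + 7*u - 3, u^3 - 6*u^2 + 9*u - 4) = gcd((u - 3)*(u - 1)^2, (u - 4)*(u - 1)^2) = u^2 - 2*u + 1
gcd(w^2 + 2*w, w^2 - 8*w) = w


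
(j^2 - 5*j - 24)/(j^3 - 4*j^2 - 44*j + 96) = (j + 3)/(j^2 + 4*j - 12)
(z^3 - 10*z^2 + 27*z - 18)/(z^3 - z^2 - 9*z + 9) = (z - 6)/(z + 3)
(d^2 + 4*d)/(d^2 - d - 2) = d*(d + 4)/(d^2 - d - 2)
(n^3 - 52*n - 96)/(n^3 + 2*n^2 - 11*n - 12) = (n^3 - 52*n - 96)/(n^3 + 2*n^2 - 11*n - 12)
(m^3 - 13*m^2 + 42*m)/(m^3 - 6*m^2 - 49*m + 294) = m/(m + 7)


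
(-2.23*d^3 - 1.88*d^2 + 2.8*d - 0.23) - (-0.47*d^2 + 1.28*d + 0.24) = -2.23*d^3 - 1.41*d^2 + 1.52*d - 0.47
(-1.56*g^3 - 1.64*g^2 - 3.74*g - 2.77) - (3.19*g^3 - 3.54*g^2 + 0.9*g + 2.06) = -4.75*g^3 + 1.9*g^2 - 4.64*g - 4.83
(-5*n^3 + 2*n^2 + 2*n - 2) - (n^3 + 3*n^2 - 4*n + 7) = -6*n^3 - n^2 + 6*n - 9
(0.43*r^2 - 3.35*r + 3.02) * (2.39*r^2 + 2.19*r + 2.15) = 1.0277*r^4 - 7.0648*r^3 + 0.805800000000001*r^2 - 0.5887*r + 6.493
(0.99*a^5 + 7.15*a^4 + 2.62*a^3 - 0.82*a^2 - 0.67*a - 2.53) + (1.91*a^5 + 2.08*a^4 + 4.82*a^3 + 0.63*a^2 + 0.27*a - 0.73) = 2.9*a^5 + 9.23*a^4 + 7.44*a^3 - 0.19*a^2 - 0.4*a - 3.26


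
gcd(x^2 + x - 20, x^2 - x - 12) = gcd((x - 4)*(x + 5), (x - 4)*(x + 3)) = x - 4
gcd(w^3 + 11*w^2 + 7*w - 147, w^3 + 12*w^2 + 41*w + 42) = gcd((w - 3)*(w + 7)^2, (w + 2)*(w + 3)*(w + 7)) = w + 7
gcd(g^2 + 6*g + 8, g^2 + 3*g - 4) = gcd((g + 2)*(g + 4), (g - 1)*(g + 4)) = g + 4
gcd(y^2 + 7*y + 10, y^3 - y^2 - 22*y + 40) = y + 5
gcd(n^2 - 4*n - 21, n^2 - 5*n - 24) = n + 3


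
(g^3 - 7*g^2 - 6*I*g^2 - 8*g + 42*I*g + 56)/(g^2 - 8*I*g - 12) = (g^2 - g*(7 + 4*I) + 28*I)/(g - 6*I)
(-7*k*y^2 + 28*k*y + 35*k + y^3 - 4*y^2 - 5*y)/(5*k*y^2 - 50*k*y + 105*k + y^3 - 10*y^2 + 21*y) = (-7*k*y^2 + 28*k*y + 35*k + y^3 - 4*y^2 - 5*y)/(5*k*y^2 - 50*k*y + 105*k + y^3 - 10*y^2 + 21*y)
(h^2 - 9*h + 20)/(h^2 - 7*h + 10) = (h - 4)/(h - 2)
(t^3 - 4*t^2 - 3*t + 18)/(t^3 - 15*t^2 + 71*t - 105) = (t^2 - t - 6)/(t^2 - 12*t + 35)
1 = 1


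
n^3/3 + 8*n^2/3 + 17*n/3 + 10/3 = (n/3 + 1/3)*(n + 2)*(n + 5)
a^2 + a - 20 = (a - 4)*(a + 5)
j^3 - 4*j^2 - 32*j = j*(j - 8)*(j + 4)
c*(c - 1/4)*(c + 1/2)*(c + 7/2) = c^4 + 15*c^3/4 + 3*c^2/4 - 7*c/16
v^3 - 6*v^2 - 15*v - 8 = (v - 8)*(v + 1)^2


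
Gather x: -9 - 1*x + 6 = -x - 3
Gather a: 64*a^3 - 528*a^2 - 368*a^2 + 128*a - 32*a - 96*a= 64*a^3 - 896*a^2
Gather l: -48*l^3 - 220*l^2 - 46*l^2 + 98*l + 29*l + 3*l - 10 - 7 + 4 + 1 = -48*l^3 - 266*l^2 + 130*l - 12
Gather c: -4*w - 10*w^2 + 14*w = -10*w^2 + 10*w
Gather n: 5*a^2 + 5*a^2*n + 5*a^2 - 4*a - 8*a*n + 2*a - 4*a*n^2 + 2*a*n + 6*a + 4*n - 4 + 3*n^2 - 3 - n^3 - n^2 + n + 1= 10*a^2 + 4*a - n^3 + n^2*(2 - 4*a) + n*(5*a^2 - 6*a + 5) - 6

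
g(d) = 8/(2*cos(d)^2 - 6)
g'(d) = 32*sin(d)*cos(d)/(2*cos(d)^2 - 6)^2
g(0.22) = -1.95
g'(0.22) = 0.41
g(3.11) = -2.00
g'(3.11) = -0.06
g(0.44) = -1.83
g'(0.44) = 0.65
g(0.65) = -1.69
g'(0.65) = 0.69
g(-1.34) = -1.36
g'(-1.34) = -0.21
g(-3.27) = -1.98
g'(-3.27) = -0.25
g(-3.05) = -1.99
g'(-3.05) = 0.18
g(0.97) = -1.49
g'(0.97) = 0.52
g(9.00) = -1.84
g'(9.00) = -0.64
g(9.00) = -1.84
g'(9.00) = -0.64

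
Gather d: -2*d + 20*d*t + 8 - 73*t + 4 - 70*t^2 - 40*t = d*(20*t - 2) - 70*t^2 - 113*t + 12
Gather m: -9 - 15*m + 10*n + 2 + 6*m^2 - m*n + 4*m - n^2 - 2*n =6*m^2 + m*(-n - 11) - n^2 + 8*n - 7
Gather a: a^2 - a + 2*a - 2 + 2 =a^2 + a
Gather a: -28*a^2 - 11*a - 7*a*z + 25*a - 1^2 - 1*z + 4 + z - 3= -28*a^2 + a*(14 - 7*z)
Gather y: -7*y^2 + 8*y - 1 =-7*y^2 + 8*y - 1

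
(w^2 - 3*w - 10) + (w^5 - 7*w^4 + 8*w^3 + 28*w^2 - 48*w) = w^5 - 7*w^4 + 8*w^3 + 29*w^2 - 51*w - 10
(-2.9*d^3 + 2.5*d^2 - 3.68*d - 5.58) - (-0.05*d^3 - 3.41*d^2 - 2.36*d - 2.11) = -2.85*d^3 + 5.91*d^2 - 1.32*d - 3.47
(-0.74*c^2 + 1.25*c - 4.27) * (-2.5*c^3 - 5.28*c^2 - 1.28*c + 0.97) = 1.85*c^5 + 0.7822*c^4 + 5.0222*c^3 + 20.2278*c^2 + 6.6781*c - 4.1419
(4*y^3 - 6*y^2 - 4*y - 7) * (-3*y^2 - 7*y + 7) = -12*y^5 - 10*y^4 + 82*y^3 + 7*y^2 + 21*y - 49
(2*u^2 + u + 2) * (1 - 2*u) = -4*u^3 - 3*u + 2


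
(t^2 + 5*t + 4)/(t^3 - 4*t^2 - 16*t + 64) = (t + 1)/(t^2 - 8*t + 16)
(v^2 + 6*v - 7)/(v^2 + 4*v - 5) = (v + 7)/(v + 5)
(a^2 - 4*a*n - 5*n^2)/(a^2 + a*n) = (a - 5*n)/a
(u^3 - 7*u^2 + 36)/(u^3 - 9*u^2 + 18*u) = (u + 2)/u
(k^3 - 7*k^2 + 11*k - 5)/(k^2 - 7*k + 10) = (k^2 - 2*k + 1)/(k - 2)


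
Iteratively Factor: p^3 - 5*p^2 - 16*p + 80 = (p + 4)*(p^2 - 9*p + 20) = (p - 5)*(p + 4)*(p - 4)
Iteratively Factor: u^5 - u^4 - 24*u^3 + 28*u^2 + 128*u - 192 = (u - 2)*(u^4 + u^3 - 22*u^2 - 16*u + 96) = (u - 4)*(u - 2)*(u^3 + 5*u^2 - 2*u - 24) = (u - 4)*(u - 2)*(u + 3)*(u^2 + 2*u - 8) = (u - 4)*(u - 2)*(u + 3)*(u + 4)*(u - 2)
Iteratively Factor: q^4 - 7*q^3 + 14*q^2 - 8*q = (q)*(q^3 - 7*q^2 + 14*q - 8) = q*(q - 2)*(q^2 - 5*q + 4) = q*(q - 4)*(q - 2)*(q - 1)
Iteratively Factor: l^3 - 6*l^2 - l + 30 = (l - 3)*(l^2 - 3*l - 10) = (l - 3)*(l + 2)*(l - 5)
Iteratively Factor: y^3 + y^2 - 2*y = (y)*(y^2 + y - 2) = y*(y - 1)*(y + 2)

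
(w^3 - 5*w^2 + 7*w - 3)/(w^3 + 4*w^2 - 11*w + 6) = (w - 3)/(w + 6)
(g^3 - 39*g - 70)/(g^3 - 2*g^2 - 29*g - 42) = (g + 5)/(g + 3)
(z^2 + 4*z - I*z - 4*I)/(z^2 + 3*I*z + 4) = (z + 4)/(z + 4*I)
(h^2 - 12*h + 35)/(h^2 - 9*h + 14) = (h - 5)/(h - 2)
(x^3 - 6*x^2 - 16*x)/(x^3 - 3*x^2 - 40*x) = (x + 2)/(x + 5)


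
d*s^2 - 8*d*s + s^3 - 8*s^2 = s*(d + s)*(s - 8)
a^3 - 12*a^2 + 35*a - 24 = (a - 8)*(a - 3)*(a - 1)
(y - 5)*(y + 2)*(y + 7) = y^3 + 4*y^2 - 31*y - 70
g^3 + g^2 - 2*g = g*(g - 1)*(g + 2)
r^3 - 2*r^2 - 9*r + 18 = (r - 3)*(r - 2)*(r + 3)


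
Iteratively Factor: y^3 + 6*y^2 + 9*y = (y + 3)*(y^2 + 3*y) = (y + 3)^2*(y)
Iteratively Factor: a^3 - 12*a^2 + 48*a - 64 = (a - 4)*(a^2 - 8*a + 16) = (a - 4)^2*(a - 4)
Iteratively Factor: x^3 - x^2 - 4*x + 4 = (x - 2)*(x^2 + x - 2) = (x - 2)*(x - 1)*(x + 2)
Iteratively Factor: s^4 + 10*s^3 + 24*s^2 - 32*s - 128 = (s + 4)*(s^3 + 6*s^2 - 32) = (s - 2)*(s + 4)*(s^2 + 8*s + 16) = (s - 2)*(s + 4)^2*(s + 4)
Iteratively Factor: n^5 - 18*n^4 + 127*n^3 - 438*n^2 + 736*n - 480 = (n - 4)*(n^4 - 14*n^3 + 71*n^2 - 154*n + 120) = (n - 4)*(n - 2)*(n^3 - 12*n^2 + 47*n - 60) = (n - 4)^2*(n - 2)*(n^2 - 8*n + 15) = (n - 4)^2*(n - 3)*(n - 2)*(n - 5)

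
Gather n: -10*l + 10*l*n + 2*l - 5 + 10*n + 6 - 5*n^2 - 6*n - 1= -8*l - 5*n^2 + n*(10*l + 4)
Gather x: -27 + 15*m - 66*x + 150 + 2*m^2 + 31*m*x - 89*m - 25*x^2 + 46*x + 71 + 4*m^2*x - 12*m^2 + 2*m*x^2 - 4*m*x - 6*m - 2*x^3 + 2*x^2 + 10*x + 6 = -10*m^2 - 80*m - 2*x^3 + x^2*(2*m - 23) + x*(4*m^2 + 27*m - 10) + 200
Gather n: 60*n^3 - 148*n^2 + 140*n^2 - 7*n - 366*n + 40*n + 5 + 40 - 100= 60*n^3 - 8*n^2 - 333*n - 55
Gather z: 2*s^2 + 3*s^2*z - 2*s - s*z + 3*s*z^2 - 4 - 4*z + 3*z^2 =2*s^2 - 2*s + z^2*(3*s + 3) + z*(3*s^2 - s - 4) - 4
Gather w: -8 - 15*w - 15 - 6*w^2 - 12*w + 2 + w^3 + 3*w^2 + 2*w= w^3 - 3*w^2 - 25*w - 21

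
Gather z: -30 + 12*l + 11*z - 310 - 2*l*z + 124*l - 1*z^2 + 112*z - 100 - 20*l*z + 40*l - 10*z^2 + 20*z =176*l - 11*z^2 + z*(143 - 22*l) - 440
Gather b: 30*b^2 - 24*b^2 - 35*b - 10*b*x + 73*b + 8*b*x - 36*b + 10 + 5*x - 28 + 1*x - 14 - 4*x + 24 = 6*b^2 + b*(2 - 2*x) + 2*x - 8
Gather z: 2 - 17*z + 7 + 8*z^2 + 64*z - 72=8*z^2 + 47*z - 63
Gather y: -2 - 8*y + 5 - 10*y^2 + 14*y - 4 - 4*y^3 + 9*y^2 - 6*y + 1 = -4*y^3 - y^2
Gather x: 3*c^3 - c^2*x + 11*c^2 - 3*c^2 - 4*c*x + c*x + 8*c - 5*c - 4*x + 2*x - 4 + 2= 3*c^3 + 8*c^2 + 3*c + x*(-c^2 - 3*c - 2) - 2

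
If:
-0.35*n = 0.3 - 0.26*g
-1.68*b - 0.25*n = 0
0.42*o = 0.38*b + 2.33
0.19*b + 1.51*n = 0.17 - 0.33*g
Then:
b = 0.02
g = 1.01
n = -0.11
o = 5.56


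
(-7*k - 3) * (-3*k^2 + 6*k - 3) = 21*k^3 - 33*k^2 + 3*k + 9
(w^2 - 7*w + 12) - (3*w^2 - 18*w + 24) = -2*w^2 + 11*w - 12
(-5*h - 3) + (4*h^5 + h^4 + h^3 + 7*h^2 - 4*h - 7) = 4*h^5 + h^4 + h^3 + 7*h^2 - 9*h - 10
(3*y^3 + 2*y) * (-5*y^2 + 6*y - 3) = -15*y^5 + 18*y^4 - 19*y^3 + 12*y^2 - 6*y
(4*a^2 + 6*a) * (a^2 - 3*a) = 4*a^4 - 6*a^3 - 18*a^2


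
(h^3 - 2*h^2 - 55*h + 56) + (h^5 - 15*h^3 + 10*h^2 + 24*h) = h^5 - 14*h^3 + 8*h^2 - 31*h + 56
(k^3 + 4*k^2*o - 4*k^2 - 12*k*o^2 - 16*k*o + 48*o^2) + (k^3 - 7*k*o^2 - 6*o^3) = 2*k^3 + 4*k^2*o - 4*k^2 - 19*k*o^2 - 16*k*o - 6*o^3 + 48*o^2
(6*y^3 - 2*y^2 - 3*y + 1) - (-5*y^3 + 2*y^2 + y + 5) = 11*y^3 - 4*y^2 - 4*y - 4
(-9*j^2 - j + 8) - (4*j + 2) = -9*j^2 - 5*j + 6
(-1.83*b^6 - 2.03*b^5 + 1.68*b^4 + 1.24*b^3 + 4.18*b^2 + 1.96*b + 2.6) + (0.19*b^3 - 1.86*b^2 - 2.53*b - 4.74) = -1.83*b^6 - 2.03*b^5 + 1.68*b^4 + 1.43*b^3 + 2.32*b^2 - 0.57*b - 2.14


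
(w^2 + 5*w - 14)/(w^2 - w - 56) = (w - 2)/(w - 8)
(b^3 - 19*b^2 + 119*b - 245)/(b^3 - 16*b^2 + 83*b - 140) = (b - 7)/(b - 4)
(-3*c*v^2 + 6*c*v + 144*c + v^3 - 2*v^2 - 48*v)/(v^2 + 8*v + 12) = (-3*c*v + 24*c + v^2 - 8*v)/(v + 2)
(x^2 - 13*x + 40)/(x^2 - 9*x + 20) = (x - 8)/(x - 4)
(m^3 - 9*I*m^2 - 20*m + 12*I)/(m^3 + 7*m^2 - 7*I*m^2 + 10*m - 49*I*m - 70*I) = (m^3 - 9*I*m^2 - 20*m + 12*I)/(m^3 + 7*m^2*(1 - I) + m*(10 - 49*I) - 70*I)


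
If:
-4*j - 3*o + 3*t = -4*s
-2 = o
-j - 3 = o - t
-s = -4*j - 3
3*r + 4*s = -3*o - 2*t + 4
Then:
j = -7/5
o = -2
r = 106/15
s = -13/5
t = -2/5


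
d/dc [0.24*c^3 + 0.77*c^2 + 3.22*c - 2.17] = 0.72*c^2 + 1.54*c + 3.22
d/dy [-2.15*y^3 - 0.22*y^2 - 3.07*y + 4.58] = -6.45*y^2 - 0.44*y - 3.07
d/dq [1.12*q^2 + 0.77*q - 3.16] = 2.24*q + 0.77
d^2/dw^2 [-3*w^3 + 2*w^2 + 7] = 4 - 18*w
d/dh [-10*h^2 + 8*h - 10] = 8 - 20*h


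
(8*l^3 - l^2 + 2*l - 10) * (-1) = -8*l^3 + l^2 - 2*l + 10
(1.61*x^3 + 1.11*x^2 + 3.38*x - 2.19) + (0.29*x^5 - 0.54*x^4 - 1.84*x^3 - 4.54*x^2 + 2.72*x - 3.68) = 0.29*x^5 - 0.54*x^4 - 0.23*x^3 - 3.43*x^2 + 6.1*x - 5.87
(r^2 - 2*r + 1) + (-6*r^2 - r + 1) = -5*r^2 - 3*r + 2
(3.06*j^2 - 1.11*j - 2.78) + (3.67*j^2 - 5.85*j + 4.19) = 6.73*j^2 - 6.96*j + 1.41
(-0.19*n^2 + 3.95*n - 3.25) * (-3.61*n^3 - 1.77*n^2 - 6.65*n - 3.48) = 0.6859*n^5 - 13.9232*n^4 + 6.0045*n^3 - 19.8538*n^2 + 7.8665*n + 11.31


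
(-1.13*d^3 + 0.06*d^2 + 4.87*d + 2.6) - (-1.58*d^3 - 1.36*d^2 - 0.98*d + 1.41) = 0.45*d^3 + 1.42*d^2 + 5.85*d + 1.19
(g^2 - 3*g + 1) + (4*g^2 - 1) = 5*g^2 - 3*g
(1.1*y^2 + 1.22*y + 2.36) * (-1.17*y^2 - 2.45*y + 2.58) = -1.287*y^4 - 4.1224*y^3 - 2.9122*y^2 - 2.6344*y + 6.0888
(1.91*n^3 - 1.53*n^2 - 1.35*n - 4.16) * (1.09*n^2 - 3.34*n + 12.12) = 2.0819*n^5 - 8.0471*n^4 + 26.7879*n^3 - 18.569*n^2 - 2.4676*n - 50.4192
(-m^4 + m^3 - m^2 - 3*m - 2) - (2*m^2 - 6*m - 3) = -m^4 + m^3 - 3*m^2 + 3*m + 1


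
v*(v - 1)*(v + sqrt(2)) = v^3 - v^2 + sqrt(2)*v^2 - sqrt(2)*v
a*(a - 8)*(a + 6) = a^3 - 2*a^2 - 48*a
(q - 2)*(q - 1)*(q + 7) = q^3 + 4*q^2 - 19*q + 14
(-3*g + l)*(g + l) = -3*g^2 - 2*g*l + l^2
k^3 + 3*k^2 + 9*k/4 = k*(k + 3/2)^2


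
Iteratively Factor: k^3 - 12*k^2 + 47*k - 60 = (k - 4)*(k^2 - 8*k + 15) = (k - 5)*(k - 4)*(k - 3)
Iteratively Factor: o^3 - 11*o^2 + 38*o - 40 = (o - 2)*(o^2 - 9*o + 20) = (o - 5)*(o - 2)*(o - 4)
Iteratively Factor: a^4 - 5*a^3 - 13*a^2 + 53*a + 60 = (a - 4)*(a^3 - a^2 - 17*a - 15) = (a - 4)*(a + 3)*(a^2 - 4*a - 5) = (a - 4)*(a + 1)*(a + 3)*(a - 5)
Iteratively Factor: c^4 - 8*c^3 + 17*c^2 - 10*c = (c - 5)*(c^3 - 3*c^2 + 2*c) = (c - 5)*(c - 1)*(c^2 - 2*c) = (c - 5)*(c - 2)*(c - 1)*(c)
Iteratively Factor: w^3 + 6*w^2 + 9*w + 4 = (w + 4)*(w^2 + 2*w + 1) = (w + 1)*(w + 4)*(w + 1)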